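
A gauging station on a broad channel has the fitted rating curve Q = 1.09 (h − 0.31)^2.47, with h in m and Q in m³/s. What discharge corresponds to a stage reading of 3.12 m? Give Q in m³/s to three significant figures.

14.0 m³/s

Q = 1.09 × (3.12 − 0.31)^2.47 = 1.09 × 2.81^2.47 = 13.99 m³/s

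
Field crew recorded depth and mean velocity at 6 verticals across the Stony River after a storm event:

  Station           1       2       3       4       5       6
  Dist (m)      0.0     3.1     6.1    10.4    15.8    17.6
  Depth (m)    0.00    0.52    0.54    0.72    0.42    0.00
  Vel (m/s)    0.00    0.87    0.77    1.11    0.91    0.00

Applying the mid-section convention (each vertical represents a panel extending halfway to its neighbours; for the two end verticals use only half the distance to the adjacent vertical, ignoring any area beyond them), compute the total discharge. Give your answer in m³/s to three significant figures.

8.15 m³/s

w_2 = (6.1 − 0.0)/2 = 3.05 m; q_2 = 0.87 × 0.52 × 3.05 = 1.380 m³/s
w_3 = (10.4 − 3.1)/2 = 3.65 m; q_3 = 0.77 × 0.54 × 3.65 = 1.518 m³/s
w_4 = (15.8 − 6.1)/2 = 4.85 m; q_4 = 1.11 × 0.72 × 4.85 = 3.876 m³/s
w_5 = (17.6 − 10.4)/2 = 3.6 m; q_5 = 0.91 × 0.42 × 3.6 = 1.376 m³/s
Stations 1, 6 contribute zero (depth or velocity is 0).
Q = Σ qᵢ = 8.150 m³/s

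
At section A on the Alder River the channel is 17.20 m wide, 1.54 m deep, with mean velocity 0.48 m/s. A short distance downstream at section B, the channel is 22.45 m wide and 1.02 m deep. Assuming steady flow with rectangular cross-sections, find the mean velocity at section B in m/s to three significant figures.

Q = A₁V₁ = (17.20×1.54) × 0.48 = 12.71 m³/s
A₂ = 22.45 × 1.02 = 22.90 m²
V₂ = Q/A₂ = 12.71/22.90 = 0.5552 m/s

0.555 m/s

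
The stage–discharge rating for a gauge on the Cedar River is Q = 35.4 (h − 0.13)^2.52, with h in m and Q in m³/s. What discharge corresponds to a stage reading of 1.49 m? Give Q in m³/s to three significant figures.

Q = 35.4 × (1.49 − 0.13)^2.52 = 35.4 × 1.36^2.52 = 76.83 m³/s

76.8 m³/s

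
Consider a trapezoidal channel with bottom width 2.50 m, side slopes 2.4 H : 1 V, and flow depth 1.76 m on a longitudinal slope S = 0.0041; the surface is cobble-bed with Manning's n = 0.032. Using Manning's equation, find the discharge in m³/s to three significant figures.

A = (b + z·y)·y = (2.50 + 2.4×1.76)×1.76 = 11.83 m²
P = b + 2y√(1+z²) = 2.50 + 2×1.76×√(1+2.4²) = 11.65 m
R = A/P = 11.83/11.65 = 1.016 m
Q = (1/n)·A·R^(2/3)·S^(1/2) = (1/0.032) × 11.83 × 1.016^(2/3) × 0.0041^(1/2) = 23.93 m³/s

23.9 m³/s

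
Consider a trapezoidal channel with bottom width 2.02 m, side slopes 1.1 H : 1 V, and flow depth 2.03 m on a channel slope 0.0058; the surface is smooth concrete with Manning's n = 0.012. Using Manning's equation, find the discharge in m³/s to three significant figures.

A = (b + z·y)·y = (2.02 + 1.1×2.03)×2.03 = 8.634 m²
P = b + 2y√(1+z²) = 2.02 + 2×2.03×√(1+1.1²) = 8.056 m
R = A/P = 8.634/8.056 = 1.072 m
Q = (1/n)·A·R^(2/3)·S^(1/2) = (1/0.012) × 8.634 × 1.072^(2/3) × 0.0058^(1/2) = 57.38 m³/s

57.4 m³/s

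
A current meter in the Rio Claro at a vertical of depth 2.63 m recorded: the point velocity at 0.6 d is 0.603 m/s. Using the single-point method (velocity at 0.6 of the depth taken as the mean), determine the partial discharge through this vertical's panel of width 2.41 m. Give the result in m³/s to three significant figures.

v̄ = v₀.₆ = 0.603 m/s
q = v̄ × d × w = 0.6030 × 2.63 × 2.41 = 3.822 m³/s

3.82 m³/s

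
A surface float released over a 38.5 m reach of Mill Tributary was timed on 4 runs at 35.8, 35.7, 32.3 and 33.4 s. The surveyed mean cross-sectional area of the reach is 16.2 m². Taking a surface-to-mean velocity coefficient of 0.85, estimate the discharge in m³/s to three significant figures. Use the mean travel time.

t̄ = (35.8 + 35.7 + 32.3 + 33.4) / 4 = 34.3 s
v_surface = L / t̄ = 38.5 / 34.3 = 1.122 m/s
v_mean = 0.85 × 1.122 = 0.9541 m/s
Q = A × v_mean = 16.2 × 0.9541 = 15.46 m³/s

15.5 m³/s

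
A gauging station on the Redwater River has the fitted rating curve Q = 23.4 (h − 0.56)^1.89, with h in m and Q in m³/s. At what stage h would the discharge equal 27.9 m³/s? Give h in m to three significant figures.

h − h₀ = (Q/C)^(1/b) = (27.9/23.4)^(1/1.89) = 1.098 m
h = 0.56 + 1.098 = 1.658 m

1.66 m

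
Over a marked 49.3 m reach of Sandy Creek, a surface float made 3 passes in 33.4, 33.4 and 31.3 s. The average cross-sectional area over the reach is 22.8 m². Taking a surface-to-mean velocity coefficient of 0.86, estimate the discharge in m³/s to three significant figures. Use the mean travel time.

29.6 m³/s

t̄ = (33.4 + 33.4 + 31.3) / 3 = 32.7 s
v_surface = L / t̄ = 49.3 / 32.7 = 1.508 m/s
v_mean = 0.86 × 1.508 = 1.297 m/s
Q = A × v_mean = 22.8 × 1.297 = 29.56 m³/s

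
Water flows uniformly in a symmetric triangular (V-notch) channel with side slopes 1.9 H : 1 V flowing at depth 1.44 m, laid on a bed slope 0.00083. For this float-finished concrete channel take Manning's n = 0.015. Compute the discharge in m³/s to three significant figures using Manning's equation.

5.60 m³/s

A = z·y² = 1.9×1.44² = 3.940 m²
P = 2y√(1+z²) = 2×1.44×√(1+1.9²) = 6.184 m
R = A/P = 3.940/6.184 = 0.6371 m
Q = (1/n)·A·R^(2/3)·S^(1/2) = (1/0.015) × 3.940 × 0.6371^(2/3) × 0.00083^(1/2) = 5.603 m³/s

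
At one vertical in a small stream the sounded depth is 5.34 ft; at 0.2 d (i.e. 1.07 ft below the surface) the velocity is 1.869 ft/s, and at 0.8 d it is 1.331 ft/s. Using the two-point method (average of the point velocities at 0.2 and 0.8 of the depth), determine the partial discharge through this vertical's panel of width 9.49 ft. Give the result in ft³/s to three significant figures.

81.1 ft³/s

v̄ = (1.869 + 1.331) / 2 = 1.600 ft/s
q = v̄ × d × w = 1.600 × 5.34 × 9.49 = 81.08 ft³/s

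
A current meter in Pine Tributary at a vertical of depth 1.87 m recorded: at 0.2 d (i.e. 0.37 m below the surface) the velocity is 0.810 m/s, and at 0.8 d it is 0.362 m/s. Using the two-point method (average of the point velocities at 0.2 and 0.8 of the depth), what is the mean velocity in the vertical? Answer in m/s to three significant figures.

v̄ = (0.810 + 0.362) / 2 = 0.5860 m/s

0.586 m/s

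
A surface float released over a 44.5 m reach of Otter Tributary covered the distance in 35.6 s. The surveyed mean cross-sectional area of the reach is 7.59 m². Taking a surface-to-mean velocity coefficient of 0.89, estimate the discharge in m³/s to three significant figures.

v_surface = L / t̄ = 44.5 / 35.6 = 1.250 m/s
v_mean = 0.89 × 1.250 = 1.113 m/s
Q = A × v_mean = 7.59 × 1.113 = 8.444 m³/s

8.44 m³/s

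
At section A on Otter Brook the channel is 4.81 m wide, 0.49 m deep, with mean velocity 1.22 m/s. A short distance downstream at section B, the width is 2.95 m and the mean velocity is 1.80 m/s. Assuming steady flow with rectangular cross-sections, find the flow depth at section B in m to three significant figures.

Q = A₁V₁ = (4.81×0.49) × 1.22 = 2.875 m³/s
d₂ = Q/(b₂ V₂) = 2.875/(2.95×1.80) = 0.5415 m

0.542 m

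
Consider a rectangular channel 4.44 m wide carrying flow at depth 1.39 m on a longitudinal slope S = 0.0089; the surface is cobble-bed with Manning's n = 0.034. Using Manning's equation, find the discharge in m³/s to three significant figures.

15.4 m³/s

A = b·y = 4.44 × 1.39 = 6.172 m²
P = b + 2y = 4.44 + 2×1.39 = 7.220 m
R = A/P = 6.172/7.220 = 0.8548 m
Q = (1/n)·A·R^(2/3)·S^(1/2) = (1/0.034) × 6.172 × 0.8548^(2/3) × 0.0089^(1/2) = 15.42 m³/s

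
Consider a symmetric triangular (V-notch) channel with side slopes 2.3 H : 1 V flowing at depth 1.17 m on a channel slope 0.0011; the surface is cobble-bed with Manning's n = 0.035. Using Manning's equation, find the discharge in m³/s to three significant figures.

1.97 m³/s

A = z·y² = 2.3×1.17² = 3.148 m²
P = 2y√(1+z²) = 2×1.17×√(1+2.3²) = 5.869 m
R = A/P = 3.148/5.869 = 0.5365 m
Q = (1/n)·A·R^(2/3)·S^(1/2) = (1/0.035) × 3.148 × 0.5365^(2/3) × 0.0011^(1/2) = 1.970 m³/s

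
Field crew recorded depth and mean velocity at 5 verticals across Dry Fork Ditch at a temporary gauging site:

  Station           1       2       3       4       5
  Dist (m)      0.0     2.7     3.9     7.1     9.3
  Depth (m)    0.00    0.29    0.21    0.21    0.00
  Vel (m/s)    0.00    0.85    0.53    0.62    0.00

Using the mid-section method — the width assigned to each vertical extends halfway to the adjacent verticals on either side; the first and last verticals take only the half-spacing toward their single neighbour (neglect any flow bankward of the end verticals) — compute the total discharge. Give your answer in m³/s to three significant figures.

1.08 m³/s

w_2 = (3.9 − 0.0)/2 = 1.95 m; q_2 = 0.85 × 0.29 × 1.95 = 0.4807 m³/s
w_3 = (7.1 − 2.7)/2 = 2.2 m; q_3 = 0.53 × 0.21 × 2.2 = 0.2449 m³/s
w_4 = (9.3 − 3.9)/2 = 2.7 m; q_4 = 0.62 × 0.21 × 2.7 = 0.3515 m³/s
Stations 1, 5 contribute zero (depth or velocity is 0).
Q = Σ qᵢ = 1.077 m³/s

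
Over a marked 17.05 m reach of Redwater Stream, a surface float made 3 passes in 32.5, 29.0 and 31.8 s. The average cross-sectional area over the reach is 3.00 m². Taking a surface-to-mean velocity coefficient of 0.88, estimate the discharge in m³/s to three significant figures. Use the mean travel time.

1.45 m³/s

t̄ = (32.5 + 29.0 + 31.8) / 3 = 31.1 s
v_surface = L / t̄ = 17.05 / 31.1 = 0.5482 m/s
v_mean = 0.88 × 0.5482 = 0.4824 m/s
Q = A × v_mean = 3.00 × 0.4824 = 1.447 m³/s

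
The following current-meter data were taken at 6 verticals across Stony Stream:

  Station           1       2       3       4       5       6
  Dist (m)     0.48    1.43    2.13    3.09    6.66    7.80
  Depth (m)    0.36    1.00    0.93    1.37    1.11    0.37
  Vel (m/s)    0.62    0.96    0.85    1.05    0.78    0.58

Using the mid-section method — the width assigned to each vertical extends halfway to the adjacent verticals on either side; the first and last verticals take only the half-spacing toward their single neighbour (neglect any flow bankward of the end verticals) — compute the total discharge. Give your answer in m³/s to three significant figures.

w_1 = (1.43 − 0.48)/2 = 0.475 m; q_1 = 0.62 × 0.36 × 0.475 = 0.1060 m³/s
w_2 = (2.13 − 0.48)/2 = 0.825 m; q_2 = 0.96 × 1.00 × 0.825 = 0.7920 m³/s
w_3 = (3.09 − 1.43)/2 = 0.83 m; q_3 = 0.85 × 0.93 × 0.83 = 0.6561 m³/s
w_4 = (6.66 − 2.13)/2 = 2.265 m; q_4 = 1.05 × 1.37 × 2.265 = 3.258 m³/s
w_5 = (7.80 − 3.09)/2 = 2.355 m; q_5 = 0.78 × 1.11 × 2.355 = 2.039 m³/s
w_6 = (7.80 − 6.66)/2 = 0.57 m; q_6 = 0.58 × 0.37 × 0.57 = 0.1223 m³/s
Q = Σ qᵢ = 6.974 m³/s

6.97 m³/s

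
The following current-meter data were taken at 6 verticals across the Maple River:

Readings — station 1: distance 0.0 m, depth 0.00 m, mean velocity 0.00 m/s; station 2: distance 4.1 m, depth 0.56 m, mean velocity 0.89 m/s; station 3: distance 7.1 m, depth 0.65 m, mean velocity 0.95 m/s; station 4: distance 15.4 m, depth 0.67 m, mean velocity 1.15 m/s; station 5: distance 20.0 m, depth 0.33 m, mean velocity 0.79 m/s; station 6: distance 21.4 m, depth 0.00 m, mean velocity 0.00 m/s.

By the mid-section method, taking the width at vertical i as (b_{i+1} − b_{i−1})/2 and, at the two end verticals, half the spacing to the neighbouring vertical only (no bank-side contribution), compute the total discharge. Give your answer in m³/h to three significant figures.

w_2 = (7.1 − 0.0)/2 = 3.55 m; q_2 = 0.89 × 0.56 × 3.55 = 1.769 m³/s
w_3 = (15.4 − 4.1)/2 = 5.65 m; q_3 = 0.95 × 0.65 × 5.65 = 3.489 m³/s
w_4 = (20.0 − 7.1)/2 = 6.45 m; q_4 = 1.15 × 0.67 × 6.45 = 4.970 m³/s
w_5 = (21.4 − 15.4)/2 = 3 m; q_5 = 0.79 × 0.33 × 3 = 0.7821 m³/s
Stations 1, 6 contribute zero (depth or velocity is 0).
Q = Σ qᵢ = 11.01 m³/s
= 11.01 × 3600 = 39640 m³/h

39600 m³/h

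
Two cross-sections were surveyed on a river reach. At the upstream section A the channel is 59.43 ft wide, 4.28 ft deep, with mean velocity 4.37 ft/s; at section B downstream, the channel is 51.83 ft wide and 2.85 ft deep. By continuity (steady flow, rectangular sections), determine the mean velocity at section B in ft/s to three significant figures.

7.52 ft/s

Q = A₁V₁ = (59.43×4.28) × 4.37 = 1112 ft³/s
A₂ = 51.83 × 2.85 = 147.7 ft²
V₂ = Q/A₂ = 1112/147.7 = 7.525 ft/s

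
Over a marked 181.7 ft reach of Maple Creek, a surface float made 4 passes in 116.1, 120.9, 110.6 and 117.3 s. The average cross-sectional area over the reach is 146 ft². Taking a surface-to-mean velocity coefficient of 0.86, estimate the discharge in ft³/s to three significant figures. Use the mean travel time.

196 ft³/s

t̄ = (116.1 + 120.9 + 110.6 + 117.3) / 4 = 116.225 s
v_surface = L / t̄ = 181.7 / 116.225 = 1.563 ft/s
v_mean = 0.86 × 1.563 = 1.344 ft/s
Q = A × v_mean = 146 × 1.344 = 196.3 ft³/s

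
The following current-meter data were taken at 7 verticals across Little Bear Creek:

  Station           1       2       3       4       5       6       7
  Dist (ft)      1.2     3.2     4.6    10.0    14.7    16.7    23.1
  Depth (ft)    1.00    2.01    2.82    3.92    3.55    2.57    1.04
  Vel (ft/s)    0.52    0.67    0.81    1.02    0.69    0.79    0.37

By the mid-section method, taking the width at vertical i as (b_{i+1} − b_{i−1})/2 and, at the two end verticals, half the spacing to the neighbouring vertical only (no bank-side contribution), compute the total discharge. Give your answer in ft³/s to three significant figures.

48.7 ft³/s

w_1 = (3.2 − 1.2)/2 = 1 ft; q_1 = 0.52 × 1.00 × 1 = 0.5200 ft³/s
w_2 = (4.6 − 1.2)/2 = 1.7 ft; q_2 = 0.67 × 2.01 × 1.7 = 2.289 ft³/s
w_3 = (10.0 − 3.2)/2 = 3.4 ft; q_3 = 0.81 × 2.82 × 3.4 = 7.766 ft³/s
w_4 = (14.7 − 4.6)/2 = 5.05 ft; q_4 = 1.02 × 3.92 × 5.05 = 20.19 ft³/s
w_5 = (16.7 − 10.0)/2 = 3.35 ft; q_5 = 0.69 × 3.55 × 3.35 = 8.206 ft³/s
w_6 = (23.1 − 14.7)/2 = 4.2 ft; q_6 = 0.79 × 2.57 × 4.2 = 8.527 ft³/s
w_7 = (23.1 − 16.7)/2 = 3.2 ft; q_7 = 0.37 × 1.04 × 3.2 = 1.231 ft³/s
Q = Σ qᵢ = 48.73 ft³/s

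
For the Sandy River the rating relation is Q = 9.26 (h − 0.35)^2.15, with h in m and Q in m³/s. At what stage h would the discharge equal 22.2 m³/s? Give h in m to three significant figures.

1.85 m

h − h₀ = (Q/C)^(1/b) = (22.2/9.26)^(1/2.15) = 1.502 m
h = 0.35 + 1.502 = 1.852 m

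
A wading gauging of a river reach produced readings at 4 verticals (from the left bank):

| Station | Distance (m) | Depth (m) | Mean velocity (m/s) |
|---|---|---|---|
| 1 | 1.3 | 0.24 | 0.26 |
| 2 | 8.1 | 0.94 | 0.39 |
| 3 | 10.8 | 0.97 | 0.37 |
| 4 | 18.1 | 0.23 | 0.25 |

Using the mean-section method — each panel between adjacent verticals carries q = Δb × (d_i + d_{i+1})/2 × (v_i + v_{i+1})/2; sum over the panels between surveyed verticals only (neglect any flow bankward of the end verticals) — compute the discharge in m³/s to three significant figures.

3.64 m³/s

Panel 1-2: Δb = 6.8 m, d̄ = (0.24+0.94)/2 = 0.59, v̄ = (0.26+0.39)/2 = 0.325 → q = 6.8×0.59×0.325 = 1.304 m³/s
Panel 2-3: Δb = 2.7 m, d̄ = (0.94+0.97)/2 = 0.955, v̄ = (0.39+0.37)/2 = 0.38 → q = 2.7×0.955×0.38 = 0.9798 m³/s
Panel 3-4: Δb = 7.3 m, d̄ = (0.97+0.23)/2 = 0.6, v̄ = (0.37+0.25)/2 = 0.31 → q = 7.3×0.6×0.31 = 1.358 m³/s
Q = Σ q = 3.642 m³/s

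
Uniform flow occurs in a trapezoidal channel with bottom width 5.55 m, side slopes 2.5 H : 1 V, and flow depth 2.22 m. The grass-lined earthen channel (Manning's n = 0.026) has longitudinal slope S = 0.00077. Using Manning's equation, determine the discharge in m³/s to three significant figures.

33.0 m³/s

A = (b + z·y)·y = (5.55 + 2.5×2.22)×2.22 = 24.64 m²
P = b + 2y√(1+z²) = 5.55 + 2×2.22×√(1+2.5²) = 17.51 m
R = A/P = 24.64/17.51 = 1.408 m
Q = (1/n)·A·R^(2/3)·S^(1/2) = (1/0.026) × 24.64 × 1.408^(2/3) × 0.00077^(1/2) = 33.03 m³/s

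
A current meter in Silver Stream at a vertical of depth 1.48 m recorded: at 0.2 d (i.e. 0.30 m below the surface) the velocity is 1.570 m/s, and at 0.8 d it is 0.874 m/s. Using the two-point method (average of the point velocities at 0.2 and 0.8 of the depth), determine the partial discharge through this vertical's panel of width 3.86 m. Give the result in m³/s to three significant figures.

6.98 m³/s

v̄ = (1.570 + 0.874) / 2 = 1.222 m/s
q = v̄ × d × w = 1.222 × 1.48 × 3.86 = 6.981 m³/s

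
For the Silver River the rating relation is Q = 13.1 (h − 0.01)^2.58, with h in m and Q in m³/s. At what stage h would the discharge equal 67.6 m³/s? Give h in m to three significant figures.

h − h₀ = (Q/C)^(1/b) = (67.6/13.1)^(1/2.58) = 1.889 m
h = 0.01 + 1.889 = 1.899 m

1.90 m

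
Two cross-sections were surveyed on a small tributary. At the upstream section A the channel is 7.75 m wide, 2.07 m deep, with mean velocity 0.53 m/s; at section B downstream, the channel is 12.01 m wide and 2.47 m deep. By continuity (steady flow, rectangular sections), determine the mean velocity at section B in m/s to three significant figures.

Q = A₁V₁ = (7.75×2.07) × 0.53 = 8.503 m³/s
A₂ = 12.01 × 2.47 = 29.66 m²
V₂ = Q/A₂ = 8.503/29.66 = 0.2866 m/s

0.287 m/s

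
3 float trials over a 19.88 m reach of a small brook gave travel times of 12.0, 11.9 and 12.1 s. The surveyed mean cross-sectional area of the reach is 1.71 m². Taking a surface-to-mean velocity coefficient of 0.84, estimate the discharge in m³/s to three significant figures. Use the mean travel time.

t̄ = (12.0 + 11.9 + 12.1) / 3 = 12 s
v_surface = L / t̄ = 19.88 / 12 = 1.657 m/s
v_mean = 0.84 × 1.657 = 1.392 m/s
Q = A × v_mean = 1.71 × 1.392 = 2.380 m³/s

2.38 m³/s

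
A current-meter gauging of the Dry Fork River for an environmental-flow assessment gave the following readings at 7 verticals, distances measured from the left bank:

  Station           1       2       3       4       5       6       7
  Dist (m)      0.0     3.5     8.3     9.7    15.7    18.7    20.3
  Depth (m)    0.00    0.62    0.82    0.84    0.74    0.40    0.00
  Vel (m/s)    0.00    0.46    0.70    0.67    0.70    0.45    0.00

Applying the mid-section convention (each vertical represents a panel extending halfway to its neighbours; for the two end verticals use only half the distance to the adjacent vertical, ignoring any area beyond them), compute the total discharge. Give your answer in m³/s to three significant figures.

7.79 m³/s

w_2 = (8.3 − 0.0)/2 = 4.15 m; q_2 = 0.46 × 0.62 × 4.15 = 1.184 m³/s
w_3 = (9.7 − 3.5)/2 = 3.1 m; q_3 = 0.70 × 0.82 × 3.1 = 1.779 m³/s
w_4 = (15.7 − 8.3)/2 = 3.7 m; q_4 = 0.67 × 0.84 × 3.7 = 2.082 m³/s
w_5 = (18.7 − 9.7)/2 = 4.5 m; q_5 = 0.70 × 0.74 × 4.5 = 2.331 m³/s
w_6 = (20.3 − 15.7)/2 = 2.3 m; q_6 = 0.45 × 0.40 × 2.3 = 0.4140 m³/s
Stations 1, 7 contribute zero (depth or velocity is 0).
Q = Σ qᵢ = 7.790 m³/s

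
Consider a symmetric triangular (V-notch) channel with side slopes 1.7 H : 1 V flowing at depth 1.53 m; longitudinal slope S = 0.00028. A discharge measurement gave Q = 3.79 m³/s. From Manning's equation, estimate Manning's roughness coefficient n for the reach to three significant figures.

0.0133

A = z·y² = 1.7×1.53² = 3.980 m²
P = 2y√(1+z²) = 2×1.53×√(1+1.7²) = 6.035 m
R = A/P = 3.980/6.035 = 0.6594 m
n = (1/Q)·A·R^(2/3)·S^(1/2) = (1/3.79) × 3.980 × 0.7576 × 0.01673 = 0.01331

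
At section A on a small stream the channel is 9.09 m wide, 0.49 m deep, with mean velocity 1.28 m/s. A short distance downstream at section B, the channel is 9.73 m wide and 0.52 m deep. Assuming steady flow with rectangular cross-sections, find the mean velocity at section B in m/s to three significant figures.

1.13 m/s

Q = A₁V₁ = (9.09×0.49) × 1.28 = 5.701 m³/s
A₂ = 9.73 × 0.52 = 5.060 m²
V₂ = Q/A₂ = 5.701/5.060 = 1.127 m/s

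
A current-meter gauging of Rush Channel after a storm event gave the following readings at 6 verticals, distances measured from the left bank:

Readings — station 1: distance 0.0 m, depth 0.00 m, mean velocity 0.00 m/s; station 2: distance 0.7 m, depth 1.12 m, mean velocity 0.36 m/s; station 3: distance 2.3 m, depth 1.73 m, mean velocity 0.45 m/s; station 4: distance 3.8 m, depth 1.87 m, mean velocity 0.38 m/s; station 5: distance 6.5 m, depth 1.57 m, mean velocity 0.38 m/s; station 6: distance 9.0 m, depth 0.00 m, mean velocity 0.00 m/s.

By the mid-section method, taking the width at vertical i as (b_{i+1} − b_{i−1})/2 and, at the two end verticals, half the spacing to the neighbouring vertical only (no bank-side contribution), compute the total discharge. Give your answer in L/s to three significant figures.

4710 L/s

w_2 = (2.3 − 0.0)/2 = 1.15 m; q_2 = 0.36 × 1.12 × 1.15 = 0.4637 m³/s
w_3 = (3.8 − 0.7)/2 = 1.55 m; q_3 = 0.45 × 1.73 × 1.55 = 1.207 m³/s
w_4 = (6.5 − 2.3)/2 = 2.1 m; q_4 = 0.38 × 1.87 × 2.1 = 1.492 m³/s
w_5 = (9.0 − 3.8)/2 = 2.6 m; q_5 = 0.38 × 1.57 × 2.6 = 1.551 m³/s
Stations 1, 6 contribute zero (depth or velocity is 0).
Q = Σ qᵢ = 4.714 m³/s
= 4.714 × 1000 = 4714 L/s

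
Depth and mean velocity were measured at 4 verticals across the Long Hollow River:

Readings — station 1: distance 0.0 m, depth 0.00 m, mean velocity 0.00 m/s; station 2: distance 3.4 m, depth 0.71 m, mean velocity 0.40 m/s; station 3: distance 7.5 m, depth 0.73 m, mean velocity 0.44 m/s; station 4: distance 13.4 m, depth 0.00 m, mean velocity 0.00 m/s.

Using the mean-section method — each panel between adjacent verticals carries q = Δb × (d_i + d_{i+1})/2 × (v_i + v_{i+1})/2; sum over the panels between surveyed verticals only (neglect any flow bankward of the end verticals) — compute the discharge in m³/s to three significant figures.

1.96 m³/s

Panel 1-2: Δb = 3.4 m, d̄ = (0.00+0.71)/2 = 0.355, v̄ = (0.00+0.40)/2 = 0.2 → q = 3.4×0.355×0.2 = 0.2414 m³/s
Panel 2-3: Δb = 4.1 m, d̄ = (0.71+0.73)/2 = 0.72, v̄ = (0.40+0.44)/2 = 0.42 → q = 4.1×0.72×0.42 = 1.240 m³/s
Panel 3-4: Δb = 5.9 m, d̄ = (0.73+0.00)/2 = 0.365, v̄ = (0.44+0.00)/2 = 0.22 → q = 5.9×0.365×0.22 = 0.4738 m³/s
Q = Σ q = 1.955 m³/s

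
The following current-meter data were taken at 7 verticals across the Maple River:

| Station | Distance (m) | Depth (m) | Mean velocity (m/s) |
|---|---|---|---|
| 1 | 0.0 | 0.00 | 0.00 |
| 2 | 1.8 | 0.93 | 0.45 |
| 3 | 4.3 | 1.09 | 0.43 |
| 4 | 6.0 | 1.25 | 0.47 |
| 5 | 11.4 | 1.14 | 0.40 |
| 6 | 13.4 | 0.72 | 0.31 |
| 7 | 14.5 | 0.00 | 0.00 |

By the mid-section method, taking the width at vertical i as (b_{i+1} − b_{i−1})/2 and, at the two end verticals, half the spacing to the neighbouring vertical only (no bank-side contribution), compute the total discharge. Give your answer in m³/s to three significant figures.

w_2 = (4.3 − 0.0)/2 = 2.15 m; q_2 = 0.45 × 0.93 × 2.15 = 0.8998 m³/s
w_3 = (6.0 − 1.8)/2 = 2.1 m; q_3 = 0.43 × 1.09 × 2.1 = 0.9843 m³/s
w_4 = (11.4 − 4.3)/2 = 3.55 m; q_4 = 0.47 × 1.25 × 3.55 = 2.086 m³/s
w_5 = (13.4 − 6.0)/2 = 3.7 m; q_5 = 0.40 × 1.14 × 3.7 = 1.687 m³/s
w_6 = (14.5 − 11.4)/2 = 1.55 m; q_6 = 0.31 × 0.72 × 1.55 = 0.3460 m³/s
Stations 1, 7 contribute zero (depth or velocity is 0).
Q = Σ qᵢ = 6.003 m³/s

6.00 m³/s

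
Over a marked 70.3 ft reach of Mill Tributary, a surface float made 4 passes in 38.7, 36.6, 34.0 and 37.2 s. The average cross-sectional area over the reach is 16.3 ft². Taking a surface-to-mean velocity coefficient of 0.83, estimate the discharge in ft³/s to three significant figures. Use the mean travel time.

t̄ = (38.7 + 36.6 + 34.0 + 37.2) / 4 = 36.625 s
v_surface = L / t̄ = 70.3 / 36.625 = 1.919 ft/s
v_mean = 0.83 × 1.919 = 1.593 ft/s
Q = A × v_mean = 16.3 × 1.593 = 25.97 ft³/s

26.0 ft³/s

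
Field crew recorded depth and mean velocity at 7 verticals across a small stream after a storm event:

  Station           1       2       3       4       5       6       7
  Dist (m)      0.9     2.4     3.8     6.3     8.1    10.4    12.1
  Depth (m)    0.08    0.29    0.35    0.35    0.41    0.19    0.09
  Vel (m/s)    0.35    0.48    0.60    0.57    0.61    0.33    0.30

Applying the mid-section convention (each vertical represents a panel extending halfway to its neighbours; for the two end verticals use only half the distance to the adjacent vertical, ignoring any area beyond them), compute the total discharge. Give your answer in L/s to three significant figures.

w_1 = (2.4 − 0.9)/2 = 0.75 m; q_1 = 0.35 × 0.08 × 0.75 = 0.02100 m³/s
w_2 = (3.8 − 0.9)/2 = 1.45 m; q_2 = 0.48 × 0.29 × 1.45 = 0.2018 m³/s
w_3 = (6.3 − 2.4)/2 = 1.95 m; q_3 = 0.60 × 0.35 × 1.95 = 0.4095 m³/s
w_4 = (8.1 − 3.8)/2 = 2.15 m; q_4 = 0.57 × 0.35 × 2.15 = 0.4289 m³/s
w_5 = (10.4 − 6.3)/2 = 2.05 m; q_5 = 0.61 × 0.41 × 2.05 = 0.5127 m³/s
w_6 = (12.1 − 8.1)/2 = 2 m; q_6 = 0.33 × 0.19 × 2 = 0.1254 m³/s
w_7 = (12.1 − 10.4)/2 = 0.85 m; q_7 = 0.30 × 0.09 × 0.85 = 0.02295 m³/s
Q = Σ qᵢ = 1.722 m³/s
= 1.722 × 1000 = 1722 L/s

1720 L/s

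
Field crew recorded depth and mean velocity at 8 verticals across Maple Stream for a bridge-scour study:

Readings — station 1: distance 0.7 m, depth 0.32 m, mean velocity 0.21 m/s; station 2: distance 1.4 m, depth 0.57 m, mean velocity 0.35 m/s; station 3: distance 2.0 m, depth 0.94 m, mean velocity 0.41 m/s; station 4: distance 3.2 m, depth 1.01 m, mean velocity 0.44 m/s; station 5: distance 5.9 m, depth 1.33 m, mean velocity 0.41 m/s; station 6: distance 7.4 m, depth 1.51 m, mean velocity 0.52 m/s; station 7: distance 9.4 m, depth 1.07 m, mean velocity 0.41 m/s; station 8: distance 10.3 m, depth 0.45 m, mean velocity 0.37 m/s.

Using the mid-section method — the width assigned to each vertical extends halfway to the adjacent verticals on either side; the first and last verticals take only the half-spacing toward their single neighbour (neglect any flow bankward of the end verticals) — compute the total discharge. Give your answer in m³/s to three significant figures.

4.60 m³/s

w_1 = (1.4 − 0.7)/2 = 0.35 m; q_1 = 0.21 × 0.32 × 0.35 = 0.02352 m³/s
w_2 = (2.0 − 0.7)/2 = 0.65 m; q_2 = 0.35 × 0.57 × 0.65 = 0.1297 m³/s
w_3 = (3.2 − 1.4)/2 = 0.9 m; q_3 = 0.41 × 0.94 × 0.9 = 0.3469 m³/s
w_4 = (5.9 − 2.0)/2 = 1.95 m; q_4 = 0.44 × 1.01 × 1.95 = 0.8666 m³/s
w_5 = (7.4 − 3.2)/2 = 2.1 m; q_5 = 0.41 × 1.33 × 2.1 = 1.145 m³/s
w_6 = (9.4 − 5.9)/2 = 1.75 m; q_6 = 0.52 × 1.51 × 1.75 = 1.374 m³/s
w_7 = (10.3 − 7.4)/2 = 1.45 m; q_7 = 0.41 × 1.07 × 1.45 = 0.6361 m³/s
w_8 = (10.3 − 9.4)/2 = 0.45 m; q_8 = 0.37 × 0.45 × 0.45 = 0.07493 m³/s
Q = Σ qᵢ = 4.597 m³/s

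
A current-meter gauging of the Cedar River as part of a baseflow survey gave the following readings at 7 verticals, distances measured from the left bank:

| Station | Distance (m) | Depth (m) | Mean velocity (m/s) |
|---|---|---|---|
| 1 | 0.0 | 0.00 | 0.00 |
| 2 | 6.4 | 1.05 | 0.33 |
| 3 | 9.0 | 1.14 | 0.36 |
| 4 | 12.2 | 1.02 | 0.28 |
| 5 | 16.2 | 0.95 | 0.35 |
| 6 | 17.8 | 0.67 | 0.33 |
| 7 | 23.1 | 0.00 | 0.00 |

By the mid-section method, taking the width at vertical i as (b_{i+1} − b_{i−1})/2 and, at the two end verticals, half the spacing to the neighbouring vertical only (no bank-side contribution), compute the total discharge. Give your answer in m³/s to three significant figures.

w_2 = (9.0 − 0.0)/2 = 4.5 m; q_2 = 0.33 × 1.05 × 4.5 = 1.559 m³/s
w_3 = (12.2 − 6.4)/2 = 2.9 m; q_3 = 0.36 × 1.14 × 2.9 = 1.190 m³/s
w_4 = (16.2 − 9.0)/2 = 3.6 m; q_4 = 0.28 × 1.02 × 3.6 = 1.028 m³/s
w_5 = (17.8 − 12.2)/2 = 2.8 m; q_5 = 0.35 × 0.95 × 2.8 = 0.9310 m³/s
w_6 = (23.1 − 16.2)/2 = 3.45 m; q_6 = 0.33 × 0.67 × 3.45 = 0.7628 m³/s
Stations 1, 7 contribute zero (depth or velocity is 0).
Q = Σ qᵢ = 5.471 m³/s

5.47 m³/s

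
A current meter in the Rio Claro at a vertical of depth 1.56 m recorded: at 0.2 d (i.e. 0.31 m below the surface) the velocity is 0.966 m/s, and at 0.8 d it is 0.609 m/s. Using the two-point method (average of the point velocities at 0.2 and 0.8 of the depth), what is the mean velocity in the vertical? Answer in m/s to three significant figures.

v̄ = (0.966 + 0.609) / 2 = 0.7875 m/s

0.788 m/s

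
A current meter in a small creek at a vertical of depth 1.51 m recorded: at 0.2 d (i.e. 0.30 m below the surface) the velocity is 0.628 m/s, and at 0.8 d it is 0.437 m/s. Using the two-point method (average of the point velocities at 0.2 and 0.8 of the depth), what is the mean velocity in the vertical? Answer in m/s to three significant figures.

v̄ = (0.628 + 0.437) / 2 = 0.5325 m/s

0.533 m/s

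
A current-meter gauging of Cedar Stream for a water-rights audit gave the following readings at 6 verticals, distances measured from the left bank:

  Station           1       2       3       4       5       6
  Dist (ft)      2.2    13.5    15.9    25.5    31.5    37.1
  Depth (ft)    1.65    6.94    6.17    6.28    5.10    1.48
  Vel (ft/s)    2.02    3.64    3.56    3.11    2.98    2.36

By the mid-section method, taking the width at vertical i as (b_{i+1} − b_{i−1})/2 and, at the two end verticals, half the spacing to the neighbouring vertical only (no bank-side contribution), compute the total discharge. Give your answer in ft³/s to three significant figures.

574 ft³/s

w_1 = (13.5 − 2.2)/2 = 5.65 ft; q_1 = 2.02 × 1.65 × 5.65 = 18.83 ft³/s
w_2 = (15.9 − 2.2)/2 = 6.85 ft; q_2 = 3.64 × 6.94 × 6.85 = 173.0 ft³/s
w_3 = (25.5 − 13.5)/2 = 6 ft; q_3 = 3.56 × 6.17 × 6 = 131.8 ft³/s
w_4 = (31.5 − 15.9)/2 = 7.8 ft; q_4 = 3.11 × 6.28 × 7.8 = 152.3 ft³/s
w_5 = (37.1 − 25.5)/2 = 5.8 ft; q_5 = 2.98 × 5.10 × 5.8 = 88.15 ft³/s
w_6 = (37.1 − 31.5)/2 = 2.8 ft; q_6 = 2.36 × 1.48 × 2.8 = 9.780 ft³/s
Q = Σ qᵢ = 573.9 ft³/s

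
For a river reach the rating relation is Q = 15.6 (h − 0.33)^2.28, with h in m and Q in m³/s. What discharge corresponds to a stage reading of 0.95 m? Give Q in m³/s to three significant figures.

5.25 m³/s

Q = 15.6 × (0.95 − 0.33)^2.28 = 15.6 × 0.62^2.28 = 5.245 m³/s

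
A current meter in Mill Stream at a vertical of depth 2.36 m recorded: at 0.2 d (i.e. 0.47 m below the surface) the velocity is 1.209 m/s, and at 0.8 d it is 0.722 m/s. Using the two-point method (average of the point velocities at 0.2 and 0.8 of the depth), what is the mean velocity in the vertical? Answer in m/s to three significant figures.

0.966 m/s

v̄ = (1.209 + 0.722) / 2 = 0.9655 m/s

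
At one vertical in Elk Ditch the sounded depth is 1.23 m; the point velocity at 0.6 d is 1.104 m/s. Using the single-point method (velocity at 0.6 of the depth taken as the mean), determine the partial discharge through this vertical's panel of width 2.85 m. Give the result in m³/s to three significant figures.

3.87 m³/s

v̄ = v₀.₆ = 1.104 m/s
q = v̄ × d × w = 1.104 × 1.23 × 2.85 = 3.870 m³/s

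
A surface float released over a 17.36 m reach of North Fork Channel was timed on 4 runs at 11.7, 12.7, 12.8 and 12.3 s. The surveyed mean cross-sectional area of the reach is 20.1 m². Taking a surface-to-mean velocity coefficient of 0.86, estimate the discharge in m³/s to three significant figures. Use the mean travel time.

t̄ = (11.7 + 12.7 + 12.8 + 12.3) / 4 = 12.375 s
v_surface = L / t̄ = 17.36 / 12.375 = 1.403 m/s
v_mean = 0.86 × 1.403 = 1.206 m/s
Q = A × v_mean = 20.1 × 1.206 = 24.25 m³/s

24.2 m³/s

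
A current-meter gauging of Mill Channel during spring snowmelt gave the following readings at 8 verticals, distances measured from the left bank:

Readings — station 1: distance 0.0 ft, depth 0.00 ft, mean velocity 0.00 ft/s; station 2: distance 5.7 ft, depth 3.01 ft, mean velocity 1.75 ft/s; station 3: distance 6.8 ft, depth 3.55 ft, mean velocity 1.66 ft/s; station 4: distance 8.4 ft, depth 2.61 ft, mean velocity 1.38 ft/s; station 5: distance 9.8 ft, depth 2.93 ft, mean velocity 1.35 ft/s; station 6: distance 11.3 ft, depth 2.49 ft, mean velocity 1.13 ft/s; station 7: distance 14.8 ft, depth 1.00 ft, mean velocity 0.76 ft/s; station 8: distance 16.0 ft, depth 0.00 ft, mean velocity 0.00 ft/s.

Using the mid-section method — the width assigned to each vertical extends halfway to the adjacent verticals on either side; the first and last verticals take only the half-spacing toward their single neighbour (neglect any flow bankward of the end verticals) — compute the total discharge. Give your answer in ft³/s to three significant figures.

w_2 = (6.8 − 0.0)/2 = 3.4 ft; q_2 = 1.75 × 3.01 × 3.4 = 17.91 ft³/s
w_3 = (8.4 − 5.7)/2 = 1.35 ft; q_3 = 1.66 × 3.55 × 1.35 = 7.956 ft³/s
w_4 = (9.8 − 6.8)/2 = 1.5 ft; q_4 = 1.38 × 2.61 × 1.5 = 5.403 ft³/s
w_5 = (11.3 − 8.4)/2 = 1.45 ft; q_5 = 1.35 × 2.93 × 1.45 = 5.735 ft³/s
w_6 = (14.8 − 9.8)/2 = 2.5 ft; q_6 = 1.13 × 2.49 × 2.5 = 7.034 ft³/s
w_7 = (16.0 − 11.3)/2 = 2.35 ft; q_7 = 0.76 × 1.00 × 2.35 = 1.786 ft³/s
Stations 1, 8 contribute zero (depth or velocity is 0).
Q = Σ qᵢ = 45.82 ft³/s

45.8 ft³/s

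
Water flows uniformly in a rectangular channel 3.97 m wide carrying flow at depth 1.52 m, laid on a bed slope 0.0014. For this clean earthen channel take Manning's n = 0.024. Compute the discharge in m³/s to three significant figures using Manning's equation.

A = b·y = 3.97 × 1.52 = 6.034 m²
P = b + 2y = 3.97 + 2×1.52 = 7.010 m
R = A/P = 6.034/7.010 = 0.8608 m
Q = (1/n)·A·R^(2/3)·S^(1/2) = (1/0.024) × 6.034 × 0.8608^(2/3) × 0.0014^(1/2) = 8.513 m³/s

8.51 m³/s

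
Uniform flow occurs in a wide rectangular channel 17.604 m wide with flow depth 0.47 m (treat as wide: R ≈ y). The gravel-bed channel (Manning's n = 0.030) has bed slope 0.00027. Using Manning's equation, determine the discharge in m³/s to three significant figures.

A = b·y = 17.604 × 0.47 = 8.274 m²
Wide channel: R ≈ y = 0.47 m
Q = (1/n)·A·R^(2/3)·S^(1/2) = (1/0.030) × 8.274 × 0.4700^(2/3) × 0.00027^(1/2) = 2.739 m³/s

2.74 m³/s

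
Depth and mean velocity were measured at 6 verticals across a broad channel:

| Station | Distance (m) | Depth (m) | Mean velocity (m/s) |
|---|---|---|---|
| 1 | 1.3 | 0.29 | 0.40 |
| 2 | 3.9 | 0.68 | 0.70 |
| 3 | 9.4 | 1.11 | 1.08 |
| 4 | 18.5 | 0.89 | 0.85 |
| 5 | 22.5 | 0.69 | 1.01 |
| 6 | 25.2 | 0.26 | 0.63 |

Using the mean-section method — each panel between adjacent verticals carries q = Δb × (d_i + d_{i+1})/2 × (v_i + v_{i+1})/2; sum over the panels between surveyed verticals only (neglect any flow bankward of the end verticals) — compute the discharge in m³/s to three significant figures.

17.8 m³/s

Panel 1-2: Δb = 2.6 m, d̄ = (0.29+0.68)/2 = 0.485, v̄ = (0.40+0.70)/2 = 0.55 → q = 2.6×0.485×0.55 = 0.6936 m³/s
Panel 2-3: Δb = 5.5 m, d̄ = (0.68+1.11)/2 = 0.895, v̄ = (0.70+1.08)/2 = 0.89 → q = 5.5×0.895×0.89 = 4.381 m³/s
Panel 3-4: Δb = 9.1 m, d̄ = (1.11+0.89)/2 = 1, v̄ = (1.08+0.85)/2 = 0.965 → q = 9.1×1×0.965 = 8.782 m³/s
Panel 4-5: Δb = 4 m, d̄ = (0.89+0.69)/2 = 0.79, v̄ = (0.85+1.01)/2 = 0.93 → q = 4×0.79×0.93 = 2.939 m³/s
Panel 5-6: Δb = 2.7 m, d̄ = (0.69+0.26)/2 = 0.475, v̄ = (1.01+0.63)/2 = 0.82 → q = 2.7×0.475×0.82 = 1.052 m³/s
Q = Σ q = 17.85 m³/s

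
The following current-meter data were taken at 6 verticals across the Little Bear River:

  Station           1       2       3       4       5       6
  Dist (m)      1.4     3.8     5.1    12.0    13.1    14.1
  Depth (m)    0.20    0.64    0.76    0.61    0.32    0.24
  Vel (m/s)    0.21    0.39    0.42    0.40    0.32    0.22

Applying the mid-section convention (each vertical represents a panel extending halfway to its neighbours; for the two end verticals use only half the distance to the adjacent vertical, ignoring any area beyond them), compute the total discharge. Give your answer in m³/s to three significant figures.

w_1 = (3.8 − 1.4)/2 = 1.2 m; q_1 = 0.21 × 0.20 × 1.2 = 0.05040 m³/s
w_2 = (5.1 − 1.4)/2 = 1.85 m; q_2 = 0.39 × 0.64 × 1.85 = 0.4618 m³/s
w_3 = (12.0 − 3.8)/2 = 4.1 m; q_3 = 0.42 × 0.76 × 4.1 = 1.309 m³/s
w_4 = (13.1 − 5.1)/2 = 4 m; q_4 = 0.40 × 0.61 × 4 = 0.9760 m³/s
w_5 = (14.1 − 12.0)/2 = 1.05 m; q_5 = 0.32 × 0.32 × 1.05 = 0.1075 m³/s
w_6 = (14.1 − 13.1)/2 = 0.5 m; q_6 = 0.22 × 0.24 × 0.5 = 0.02640 m³/s
Q = Σ qᵢ = 2.931 m³/s

2.93 m³/s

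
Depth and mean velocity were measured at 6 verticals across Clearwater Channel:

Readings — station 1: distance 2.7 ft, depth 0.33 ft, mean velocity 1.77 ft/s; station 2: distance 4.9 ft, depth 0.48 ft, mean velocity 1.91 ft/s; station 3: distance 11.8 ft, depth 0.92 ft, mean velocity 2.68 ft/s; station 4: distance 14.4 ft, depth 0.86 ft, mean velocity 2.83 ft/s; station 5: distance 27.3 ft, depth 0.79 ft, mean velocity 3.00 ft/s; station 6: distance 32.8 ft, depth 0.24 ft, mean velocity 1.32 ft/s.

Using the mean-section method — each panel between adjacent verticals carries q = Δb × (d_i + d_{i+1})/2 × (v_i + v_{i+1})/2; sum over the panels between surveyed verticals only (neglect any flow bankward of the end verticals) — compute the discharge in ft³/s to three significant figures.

Panel 1-2: Δb = 2.2 ft, d̄ = (0.33+0.48)/2 = 0.405, v̄ = (1.77+1.91)/2 = 1.84 → q = 2.2×0.405×1.84 = 1.639 ft³/s
Panel 2-3: Δb = 6.9 ft, d̄ = (0.48+0.92)/2 = 0.7, v̄ = (1.91+2.68)/2 = 2.295 → q = 6.9×0.7×2.295 = 11.08 ft³/s
Panel 3-4: Δb = 2.6 ft, d̄ = (0.92+0.86)/2 = 0.89, v̄ = (2.68+2.83)/2 = 2.755 → q = 2.6×0.89×2.755 = 6.375 ft³/s
Panel 4-5: Δb = 12.9 ft, d̄ = (0.86+0.79)/2 = 0.825, v̄ = (2.83+3.00)/2 = 2.915 → q = 12.9×0.825×2.915 = 31.02 ft³/s
Panel 5-6: Δb = 5.5 ft, d̄ = (0.79+0.24)/2 = 0.515, v̄ = (3.00+1.32)/2 = 2.16 → q = 5.5×0.515×2.16 = 6.118 ft³/s
Q = Σ q = 56.24 ft³/s

56.2 ft³/s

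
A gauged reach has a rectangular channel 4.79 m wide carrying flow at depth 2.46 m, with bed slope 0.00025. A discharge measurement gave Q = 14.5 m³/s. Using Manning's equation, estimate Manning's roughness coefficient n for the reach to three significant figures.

0.0146

A = b·y = 4.79 × 2.46 = 11.78 m²
P = b + 2y = 4.79 + 2×2.46 = 9.710 m
R = A/P = 11.78/9.710 = 1.214 m
n = (1/Q)·A·R^(2/3)·S^(1/2) = (1/14.5) × 11.78 × 1.138 × 0.01581 = 0.01462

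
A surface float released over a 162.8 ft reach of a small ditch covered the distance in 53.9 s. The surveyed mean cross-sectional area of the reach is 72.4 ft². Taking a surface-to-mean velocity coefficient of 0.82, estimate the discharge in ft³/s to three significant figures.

v_surface = L / t̄ = 162.8 / 53.9 = 3.020 ft/s
v_mean = 0.82 × 3.020 = 2.477 ft/s
Q = A × v_mean = 72.4 × 2.477 = 179.3 ft³/s

179 ft³/s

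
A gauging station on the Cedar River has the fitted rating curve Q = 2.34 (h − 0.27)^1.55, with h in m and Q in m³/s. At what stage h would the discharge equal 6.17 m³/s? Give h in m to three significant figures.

2.14 m

h − h₀ = (Q/C)^(1/b) = (6.17/2.34)^(1/1.55) = 1.869 m
h = 0.27 + 1.869 = 2.139 m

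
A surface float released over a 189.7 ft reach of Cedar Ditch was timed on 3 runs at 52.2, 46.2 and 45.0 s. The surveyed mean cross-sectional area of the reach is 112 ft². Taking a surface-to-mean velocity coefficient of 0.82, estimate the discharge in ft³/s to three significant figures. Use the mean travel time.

t̄ = (52.2 + 46.2 + 45.0) / 3 = 47.8 s
v_surface = L / t̄ = 189.7 / 47.8 = 3.969 ft/s
v_mean = 0.82 × 3.969 = 3.254 ft/s
Q = A × v_mean = 112 × 3.254 = 364.5 ft³/s

364 ft³/s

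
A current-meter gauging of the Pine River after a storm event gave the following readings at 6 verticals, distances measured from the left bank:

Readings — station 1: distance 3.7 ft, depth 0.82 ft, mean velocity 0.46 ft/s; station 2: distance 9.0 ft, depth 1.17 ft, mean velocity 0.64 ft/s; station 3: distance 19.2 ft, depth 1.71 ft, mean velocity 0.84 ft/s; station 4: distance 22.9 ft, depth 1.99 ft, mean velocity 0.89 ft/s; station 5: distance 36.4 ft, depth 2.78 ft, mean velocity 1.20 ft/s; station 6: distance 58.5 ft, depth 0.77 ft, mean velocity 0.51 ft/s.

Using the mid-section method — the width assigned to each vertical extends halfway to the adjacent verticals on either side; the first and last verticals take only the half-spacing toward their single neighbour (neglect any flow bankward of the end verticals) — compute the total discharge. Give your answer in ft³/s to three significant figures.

95.7 ft³/s

w_1 = (9.0 − 3.7)/2 = 2.65 ft; q_1 = 0.46 × 0.82 × 2.65 = 0.9996 ft³/s
w_2 = (19.2 − 3.7)/2 = 7.75 ft; q_2 = 0.64 × 1.17 × 7.75 = 5.803 ft³/s
w_3 = (22.9 − 9.0)/2 = 6.95 ft; q_3 = 0.84 × 1.71 × 6.95 = 9.983 ft³/s
w_4 = (36.4 − 19.2)/2 = 8.6 ft; q_4 = 0.89 × 1.99 × 8.6 = 15.23 ft³/s
w_5 = (58.5 − 22.9)/2 = 17.8 ft; q_5 = 1.20 × 2.78 × 17.8 = 59.38 ft³/s
w_6 = (58.5 − 36.4)/2 = 11.05 ft; q_6 = 0.51 × 0.77 × 11.05 = 4.339 ft³/s
Q = Σ qᵢ = 95.74 ft³/s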